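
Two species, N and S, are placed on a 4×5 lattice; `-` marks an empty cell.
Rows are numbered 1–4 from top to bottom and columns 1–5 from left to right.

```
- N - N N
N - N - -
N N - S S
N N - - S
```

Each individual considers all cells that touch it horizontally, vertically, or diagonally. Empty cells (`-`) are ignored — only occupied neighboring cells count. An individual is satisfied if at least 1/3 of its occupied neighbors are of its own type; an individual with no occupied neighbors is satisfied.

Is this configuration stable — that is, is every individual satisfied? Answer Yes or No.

(1,2)N 2/2 ok
(1,4)N 2/2 ok
(1,5)N 1/1 ok
(2,1)N 3/3 ok
(2,3)N 3/4 ok
(3,1)N 4/4 ok
(3,2)N 5/5 ok
(3,4)S 2/3 ok
(3,5)S 2/2 ok
(4,1)N 3/3 ok
(4,2)N 3/3 ok
(4,5)S 2/2 ok
All meet the threshold, so the configuration is stable.

Yes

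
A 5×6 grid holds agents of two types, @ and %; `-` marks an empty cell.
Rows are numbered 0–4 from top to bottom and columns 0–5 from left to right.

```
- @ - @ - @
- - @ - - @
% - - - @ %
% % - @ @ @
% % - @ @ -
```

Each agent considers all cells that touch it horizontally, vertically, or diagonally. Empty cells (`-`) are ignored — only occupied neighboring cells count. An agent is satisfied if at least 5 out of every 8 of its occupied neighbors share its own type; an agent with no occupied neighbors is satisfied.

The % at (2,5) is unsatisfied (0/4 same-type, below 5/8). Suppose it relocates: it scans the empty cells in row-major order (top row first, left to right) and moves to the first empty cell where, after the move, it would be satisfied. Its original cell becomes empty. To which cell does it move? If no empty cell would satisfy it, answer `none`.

(2,1)

Vacating (2,5). Empty cells in order:
  (0,0): 0/1 same-type → still unsatisfied.
  (0,2): 0/3 same-type → still unsatisfied.
  (0,4): 0/3 same-type → still unsatisfied.
  (1,0): 1/2 same-type → still unsatisfied.
  (1,1): 1/3 same-type → still unsatisfied.
  (1,3): 0/3 same-type → still unsatisfied.
  (1,4): 0/4 same-type → still unsatisfied.
  (2,1): 3/4 same-type → satisfied — stop here.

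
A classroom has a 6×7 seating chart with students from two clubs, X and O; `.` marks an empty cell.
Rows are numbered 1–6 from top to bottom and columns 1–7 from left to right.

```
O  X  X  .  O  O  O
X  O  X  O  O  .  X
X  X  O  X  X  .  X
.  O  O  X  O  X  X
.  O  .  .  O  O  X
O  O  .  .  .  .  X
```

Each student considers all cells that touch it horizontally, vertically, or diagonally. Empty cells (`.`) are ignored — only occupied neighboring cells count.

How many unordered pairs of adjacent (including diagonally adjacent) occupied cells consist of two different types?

Scan each occupied cell's neighbors to the right and below (and the two forward diagonals) so each pair is counted once.
Row 1: O(1,1)–X(1,2)≠ O(1,1)–X(2,1)≠ O(1,1)–O(2,2)= X(1,2)–X(1,3)= X(1,2)–O(2,2)≠ X(1,2)–X(2,3)= X(1,2)–X(2,1)= X(1,3)–X(2,3)= X(1,3)–O(2,4)≠ X(1,3)–O(2,2)≠ O(1,5)–O(1,6)= O(1,5)–O(2,5)= O(1,5)–O(2,4)= O(1,6)–O(1,7)= O(1,6)–X(2,7)≠ O(1,6)–O(2,5)= O(1,7)–X(2,7)≠  → 7/17 unlike.
Row 2: X(2,1)–O(2,2)≠ X(2,1)–X(3,1)= X(2,1)–X(3,2)= O(2,2)–X(2,3)≠ O(2,2)–X(3,2)≠ O(2,2)–O(3,3)= O(2,2)–X(3,1)≠ X(2,3)–O(2,4)≠ X(2,3)–O(3,3)≠ X(2,3)–X(3,4)= X(2,3)–X(3,2)= O(2,4)–O(2,5)= O(2,4)–X(3,4)≠ O(2,4)–X(3,5)≠ O(2,4)–O(3,3)= O(2,5)–X(3,5)≠ O(2,5)–X(3,4)≠ X(2,7)–X(3,7)=  → 10/18 unlike.
Row 3: X(3,1)–X(3,2)= X(3,1)–O(4,2)≠ X(3,2)–O(3,3)≠ X(3,2)–O(4,2)≠ X(3,2)–O(4,3)≠ O(3,3)–X(3,4)≠ O(3,3)–O(4,3)= O(3,3)–X(4,4)≠ O(3,3)–O(4,2)= X(3,4)–X(3,5)= X(3,4)–X(4,4)= X(3,4)–O(4,5)≠ X(3,4)–O(4,3)≠ X(3,5)–O(4,5)≠ X(3,5)–X(4,6)= X(3,5)–X(4,4)= X(3,7)–X(4,7)= X(3,7)–X(4,6)=  → 9/18 unlike.
Row 4: O(4,2)–O(4,3)= O(4,2)–O(5,2)= O(4,3)–X(4,4)≠ O(4,3)–O(5,2)= X(4,4)–O(4,5)≠ X(4,4)–O(5,5)≠ O(4,5)–X(4,6)≠ O(4,5)–O(5,5)= O(4,5)–O(5,6)= X(4,6)–X(4,7)= X(4,6)–O(5,6)≠ X(4,6)–X(5,7)= X(4,6)–O(5,5)≠ X(4,7)–X(5,7)= X(4,7)–O(5,6)≠  → 7/15 unlike.
Row 5: O(5,2)–O(6,2)= O(5,2)–O(6,1)= O(5,5)–O(5,6)= O(5,6)–X(5,7)≠ O(5,6)–X(6,7)≠ X(5,7)–X(6,7)=  → 2/6 unlike.
Row 6: O(6,1)–O(6,2)=  → 0/1 unlike.
Total adjacent occupied pairs: 75; unlike-type pairs: 35.

35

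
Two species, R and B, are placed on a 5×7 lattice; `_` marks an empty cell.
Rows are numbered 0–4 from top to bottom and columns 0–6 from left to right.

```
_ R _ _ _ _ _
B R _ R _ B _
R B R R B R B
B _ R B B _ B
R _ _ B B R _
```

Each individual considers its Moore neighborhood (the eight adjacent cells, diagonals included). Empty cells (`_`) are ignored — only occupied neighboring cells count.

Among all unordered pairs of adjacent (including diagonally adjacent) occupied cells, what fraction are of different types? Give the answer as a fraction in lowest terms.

Scan each occupied cell's neighbors to the right and below (and the two forward diagonals) so each pair is counted once.
From row 0: 1 unlike of 2 pairs (running 1/2).
From row 1: 5 unlike of 12 pairs (running 6/14).
From row 2: 12 unlike of 19 pairs (running 18/33).
From row 3: 5 unlike of 10 pairs (running 23/43).
From row 4: 1 unlike of 2 pairs (running 24/45).
Total adjacent occupied pairs: 45; unlike-type pairs: 24.
24/45 reduces to 8/15.

8/15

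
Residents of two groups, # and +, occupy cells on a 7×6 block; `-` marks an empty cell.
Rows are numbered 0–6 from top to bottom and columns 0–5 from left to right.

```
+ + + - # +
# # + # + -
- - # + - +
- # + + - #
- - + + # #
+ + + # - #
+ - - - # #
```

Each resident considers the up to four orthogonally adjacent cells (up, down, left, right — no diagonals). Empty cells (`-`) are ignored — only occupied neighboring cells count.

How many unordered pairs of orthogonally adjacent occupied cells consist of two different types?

Scan each occupied cell's neighbors to the right and below so each pair is counted once.
Row 0: +(0,0)–+(0,1)= +(0,0)–#(1,0)≠ +(0,1)–+(0,2)= +(0,1)–#(1,1)≠ +(0,2)–+(1,2)= #(0,4)–+(0,5)≠ #(0,4)–+(1,4)≠  → 4/7 unlike.
Row 1: #(1,0)–#(1,1)= #(1,1)–+(1,2)≠ +(1,2)–#(1,3)≠ +(1,2)–#(2,2)≠ #(1,3)–+(1,4)≠ #(1,3)–+(2,3)≠  → 5/6 unlike.
Row 2: #(2,2)–+(2,3)≠ #(2,2)–+(3,2)≠ +(2,3)–+(3,3)= +(2,5)–#(3,5)≠  → 3/4 unlike.
Row 3: #(3,1)–+(3,2)≠ +(3,2)–+(3,3)= +(3,2)–+(4,2)= +(3,3)–+(4,3)= #(3,5)–#(4,5)=  → 1/5 unlike.
Row 4: +(4,2)–+(4,3)= +(4,2)–+(5,2)= +(4,3)–#(4,4)≠ +(4,3)–#(5,3)≠ #(4,4)–#(4,5)= #(4,5)–#(5,5)=  → 2/6 unlike.
Row 5: +(5,0)–+(5,1)= +(5,0)–+(6,0)= +(5,1)–+(5,2)= +(5,2)–#(5,3)≠ #(5,5)–#(6,5)=  → 1/5 unlike.
Row 6: #(6,4)–#(6,5)=  → 0/1 unlike.
Total adjacent occupied pairs: 34; unlike-type pairs: 16.

16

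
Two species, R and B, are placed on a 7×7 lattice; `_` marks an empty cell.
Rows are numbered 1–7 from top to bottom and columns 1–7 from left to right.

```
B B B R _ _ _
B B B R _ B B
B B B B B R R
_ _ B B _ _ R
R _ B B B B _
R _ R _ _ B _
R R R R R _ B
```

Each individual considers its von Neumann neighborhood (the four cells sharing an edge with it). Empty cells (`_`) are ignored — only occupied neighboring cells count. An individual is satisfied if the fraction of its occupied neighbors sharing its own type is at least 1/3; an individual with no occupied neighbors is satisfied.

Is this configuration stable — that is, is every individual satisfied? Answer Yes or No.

Yes

Row 1: (1,1)B 2/2 ✓ · (1,2)B 3/3 ✓ · (1,3)B 2/3 ✓ · (1,4)R 1/2 ✓
Row 2: (2,1)B 3/3 ✓ · (2,2)B 4/4 ✓ · (2,3)B 3/4 ✓ · (2,4)R 1/3 ✓ · (2,6)B 1/2 ✓ · (2,7)B 1/2 ✓
Row 3: (3,1)B 2/2 ✓ · (3,2)B 3/3 ✓ · (3,3)B 4/4 ✓ · (3,4)B 3/4 ✓ · (3,5)B 1/2 ✓ · (3,6)R 1/3 ✓ · (3,7)R 2/3 ✓
Row 4: (4,3)B 3/3 ✓ · (4,4)B 3/3 ✓ · (4,7)R 1/1 ✓
Row 5: (5,1)R 1/1 ✓ · (5,3)B 2/3 ✓ · (5,4)B 3/3 ✓ · (5,5)B 2/2 ✓ · (5,6)B 2/2 ✓
Row 6: (6,1)R 2/2 ✓ · (6,3)R 1/2 ✓ · (6,6)B 1/1 ✓
Row 7: (7,1)R 2/2 ✓ · (7,2)R 2/2 ✓ · (7,3)R 3/3 ✓ · (7,4)R 2/2 ✓ · (7,5)R 1/1 ✓ · (7,7)B 0/0 ✓
All meet the threshold, so the configuration is stable.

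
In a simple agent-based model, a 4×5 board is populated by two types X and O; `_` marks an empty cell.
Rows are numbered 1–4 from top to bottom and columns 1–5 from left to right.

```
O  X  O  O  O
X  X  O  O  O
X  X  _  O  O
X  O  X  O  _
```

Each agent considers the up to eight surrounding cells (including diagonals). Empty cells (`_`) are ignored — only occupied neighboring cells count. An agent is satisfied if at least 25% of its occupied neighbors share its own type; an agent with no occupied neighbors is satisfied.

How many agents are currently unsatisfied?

2

(1,1)O 0/3 unhappy
(1,2)X 2/5 ok
(1,3)O 3/5 ok
(1,4)O 5/5 ok
(1,5)O 3/3 ok
(2,1)X 4/5 ok
(2,2)X 4/7 ok
(2,3)O 4/7 ok
(2,4)O 7/7 ok
(2,5)O 5/5 ok
(3,1)X 4/5 ok
(3,2)X 5/7 ok
(3,4)O 5/6 ok
(3,5)O 4/4 ok
(4,1)X 2/3 ok
(4,2)O 0/4 unhappy
(4,3)X 1/4 ok
(4,4)O 2/3 ok
Unsatisfied: (1,1), (4,2) — 2 in total.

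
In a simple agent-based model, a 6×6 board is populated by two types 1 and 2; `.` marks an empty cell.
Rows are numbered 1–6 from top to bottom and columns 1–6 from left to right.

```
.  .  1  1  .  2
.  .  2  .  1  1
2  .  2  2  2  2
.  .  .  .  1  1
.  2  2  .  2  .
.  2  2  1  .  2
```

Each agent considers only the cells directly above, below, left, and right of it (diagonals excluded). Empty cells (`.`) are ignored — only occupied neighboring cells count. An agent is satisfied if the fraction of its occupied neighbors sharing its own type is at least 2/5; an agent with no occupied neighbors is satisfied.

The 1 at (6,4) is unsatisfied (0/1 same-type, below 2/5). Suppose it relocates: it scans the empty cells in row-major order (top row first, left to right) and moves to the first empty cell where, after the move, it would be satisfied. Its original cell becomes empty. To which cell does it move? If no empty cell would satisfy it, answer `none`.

Vacating (6,4). Empty cells in order:
  (1,1): 0/0 same-type → satisfied — stop here.

(1,1)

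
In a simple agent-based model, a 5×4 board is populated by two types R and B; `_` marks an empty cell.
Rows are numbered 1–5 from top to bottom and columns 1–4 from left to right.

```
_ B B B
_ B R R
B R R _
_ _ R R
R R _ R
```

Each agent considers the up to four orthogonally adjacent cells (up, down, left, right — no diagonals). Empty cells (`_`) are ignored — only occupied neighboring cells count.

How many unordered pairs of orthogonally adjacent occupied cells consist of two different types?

Scan each occupied cell's neighbors to the right and below so each pair is counted once.
From row 1: 2 unlike of 5 pairs (running 2/5).
From row 2: 2 unlike of 4 pairs (running 4/9).
From row 3: 1 unlike of 3 pairs (running 5/12).
From row 4: 0 unlike of 2 pairs (running 5/14).
From row 5: 0 unlike of 1 pairs (running 5/15).
Total adjacent occupied pairs: 15; unlike-type pairs: 5.

5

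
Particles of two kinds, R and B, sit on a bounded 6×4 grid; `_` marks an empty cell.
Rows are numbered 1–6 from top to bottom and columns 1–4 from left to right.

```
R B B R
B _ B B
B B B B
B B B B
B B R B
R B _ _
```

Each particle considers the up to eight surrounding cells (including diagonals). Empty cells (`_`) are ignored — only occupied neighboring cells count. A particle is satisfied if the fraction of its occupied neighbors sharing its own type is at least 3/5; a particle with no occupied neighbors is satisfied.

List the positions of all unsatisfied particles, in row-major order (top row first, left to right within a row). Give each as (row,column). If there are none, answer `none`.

Row 1: (1,1)R 0/2 not · (1,2)B 3/4 satisfied · (1,3)B 3/4 satisfied · (1,4)R 0/3 not
Row 2: (2,1)B 3/4 satisfied · (2,3)B 6/7 satisfied · (2,4)B 4/5 satisfied
Row 3: (3,1)B 4/4 satisfied · (3,2)B 7/7 satisfied · (3,3)B 7/7 satisfied · (3,4)B 5/5 satisfied
Row 4: (4,1)B 5/5 satisfied · (4,2)B 7/8 satisfied · (4,3)B 7/8 satisfied · (4,4)B 4/5 satisfied
Row 5: (5,1)B 4/5 satisfied · (5,2)B 5/7 satisfied · (5,3)R 0/6 not · (5,4)B 2/3 satisfied
Row 6: (6,1)R 0/3 not · (6,2)B 2/4 not

(1,1), (1,4), (5,3), (6,1), (6,2)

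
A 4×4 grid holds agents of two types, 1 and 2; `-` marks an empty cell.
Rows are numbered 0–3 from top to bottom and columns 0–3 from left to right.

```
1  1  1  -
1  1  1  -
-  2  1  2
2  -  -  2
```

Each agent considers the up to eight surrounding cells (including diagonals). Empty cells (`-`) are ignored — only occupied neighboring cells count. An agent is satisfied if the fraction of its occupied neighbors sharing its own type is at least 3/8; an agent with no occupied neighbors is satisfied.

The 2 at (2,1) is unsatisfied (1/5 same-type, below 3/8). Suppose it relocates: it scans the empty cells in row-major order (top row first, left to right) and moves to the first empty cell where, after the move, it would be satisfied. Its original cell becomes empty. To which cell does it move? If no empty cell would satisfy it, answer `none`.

(3,1)

Vacating (2,1). Empty cells in order:
  (0,3): 0/2 same-type → still unsatisfied.
  (1,3): 1/4 same-type → still unsatisfied.
  (2,0): 1/3 same-type → still unsatisfied.
  (3,1): 1/2 same-type → satisfied — stop here.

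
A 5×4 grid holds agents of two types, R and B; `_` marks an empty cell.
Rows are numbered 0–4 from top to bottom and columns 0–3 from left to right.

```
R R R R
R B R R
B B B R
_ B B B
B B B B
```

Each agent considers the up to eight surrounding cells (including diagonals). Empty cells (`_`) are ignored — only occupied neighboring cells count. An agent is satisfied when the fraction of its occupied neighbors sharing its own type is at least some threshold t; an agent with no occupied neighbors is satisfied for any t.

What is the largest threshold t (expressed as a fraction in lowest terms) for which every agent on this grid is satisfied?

Row 0: (0,0)R 2/3 · (0,1)R 4/5 · (0,2)R 4/5 · (0,3)R 3/3
Row 1: (1,0)R 2/5 · (1,1)B 3/8 · (1,2)R 5/8 · (1,3)R 4/5
Row 2: (2,0)B 3/4 · (2,1)B 5/7 · (2,2)B 5/8 · (2,3)R 2/5
Row 3: (3,1)B 7/7 · (3,2)B 7/8 · (3,3)B 4/5
Row 4: (4,0)B 2/2 · (4,1)B 4/4 · (4,2)B 5/5 · (4,3)B 3/3
The smallest same-type fraction is 3/8 at (1,1), which reduces to 3/8. Any threshold above that leaves this agent unsatisfied.

3/8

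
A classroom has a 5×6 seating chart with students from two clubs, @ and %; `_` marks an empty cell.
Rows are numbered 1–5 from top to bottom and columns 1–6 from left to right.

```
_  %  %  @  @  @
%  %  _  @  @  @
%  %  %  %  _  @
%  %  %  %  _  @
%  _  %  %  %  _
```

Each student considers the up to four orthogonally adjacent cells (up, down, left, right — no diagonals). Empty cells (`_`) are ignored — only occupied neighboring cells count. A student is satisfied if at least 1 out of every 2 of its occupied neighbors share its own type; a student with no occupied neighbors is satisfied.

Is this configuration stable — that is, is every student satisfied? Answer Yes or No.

(1,2)% 2/2 ok
(1,3)% 1/2 ok
(1,4)@ 2/3 ok
(1,5)@ 3/3 ok
(1,6)@ 2/2 ok
(2,1)% 2/2 ok
(2,2)% 3/3 ok
(2,4)@ 2/3 ok
(2,5)@ 3/3 ok
(2,6)@ 3/3 ok
(3,1)% 3/3 ok
(3,2)% 4/4 ok
(3,3)% 3/3 ok
(3,4)% 2/3 ok
(3,6)@ 2/2 ok
(4,1)% 3/3 ok
(4,2)% 3/3 ok
(4,3)% 4/4 ok
(4,4)% 3/3 ok
(4,6)@ 1/1 ok
(5,1)% 1/1 ok
(5,3)% 2/2 ok
(5,4)% 3/3 ok
(5,5)% 1/1 ok
All meet the threshold, so the configuration is stable.

Yes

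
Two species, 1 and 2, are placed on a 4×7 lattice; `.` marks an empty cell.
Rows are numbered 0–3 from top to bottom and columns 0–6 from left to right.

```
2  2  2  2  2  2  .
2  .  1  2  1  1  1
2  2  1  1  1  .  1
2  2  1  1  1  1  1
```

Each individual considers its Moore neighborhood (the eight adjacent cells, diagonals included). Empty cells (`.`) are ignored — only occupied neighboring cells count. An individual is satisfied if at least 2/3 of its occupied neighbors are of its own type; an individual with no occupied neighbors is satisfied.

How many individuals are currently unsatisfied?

Row 0: (0,0)2 2/2 ✓ · (0,1)2 3/4 ✓ · (0,2)2 3/4 ✓ · (0,3)2 3/5 ✗ · (0,4)2 3/5 ✗ · (0,5)2 1/4 ✗
Row 1: (1,0)2 4/4 ✓ · (1,2)1 2/7 ✗ · (1,3)2 3/8 ✗ · (1,4)1 3/7 ✗ · (1,5)1 4/6 ✓ · (1,6)1 2/3 ✓
Row 2: (2,0)2 4/4 ✓ · (2,1)2 4/7 ✗ · (2,2)1 4/7 ✗ · (2,3)1 7/8 ✓ · (2,4)1 6/7 ✓ · (2,6)1 4/4 ✓
Row 3: (3,0)2 3/3 ✓ · (3,1)2 3/5 ✗ · (3,2)1 3/5 ✗ · (3,3)1 5/5 ✓ · (3,4)1 4/4 ✓ · (3,5)1 4/4 ✓ · (3,6)1 2/2 ✓
Unsatisfied: (0,3), (0,4), (0,5), (1,2), (1,3), (1,4), (2,1), (2,2), (3,1), (3,2) — 10 in total.

10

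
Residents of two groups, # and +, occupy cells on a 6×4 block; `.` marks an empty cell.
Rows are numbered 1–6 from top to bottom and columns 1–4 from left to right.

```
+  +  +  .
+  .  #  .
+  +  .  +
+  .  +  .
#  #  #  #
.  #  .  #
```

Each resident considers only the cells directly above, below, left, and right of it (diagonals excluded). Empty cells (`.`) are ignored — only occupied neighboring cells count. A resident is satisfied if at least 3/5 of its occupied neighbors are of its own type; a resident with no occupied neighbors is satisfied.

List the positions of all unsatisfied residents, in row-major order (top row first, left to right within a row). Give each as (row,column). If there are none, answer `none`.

(1,3), (2,3), (4,1), (4,3), (5,1)

Row 1: (1,1)+ 2/2 ✓ · (1,2)+ 2/2 ✓ · (1,3)+ 1/2 ✗
Row 2: (2,1)+ 2/2 ✓ · (2,3)# 0/1 ✗
Row 3: (3,1)+ 3/3 ✓ · (3,2)+ 1/1 ✓ · (3,4)+ 0/0 ✓
Row 4: (4,1)+ 1/2 ✗ · (4,3)+ 0/1 ✗
Row 5: (5,1)# 1/2 ✗ · (5,2)# 3/3 ✓ · (5,3)# 2/3 ✓ · (5,4)# 2/2 ✓
Row 6: (6,2)# 1/1 ✓ · (6,4)# 1/1 ✓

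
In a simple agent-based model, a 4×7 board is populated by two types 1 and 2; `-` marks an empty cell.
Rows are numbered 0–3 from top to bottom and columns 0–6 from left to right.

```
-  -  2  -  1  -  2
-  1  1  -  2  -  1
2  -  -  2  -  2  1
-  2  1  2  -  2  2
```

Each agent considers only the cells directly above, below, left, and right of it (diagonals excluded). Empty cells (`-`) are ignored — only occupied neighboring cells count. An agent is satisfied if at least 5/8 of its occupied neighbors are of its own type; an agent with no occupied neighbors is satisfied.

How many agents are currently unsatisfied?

12

(0,2)2 0/1 unhappy
(0,4)1 0/1 unhappy
(0,6)2 0/1 unhappy
(1,1)1 1/1 ok
(1,2)1 1/2 unhappy
(1,4)2 0/1 unhappy
(1,6)1 1/2 unhappy
(2,0)2 0/0 ok
(2,3)2 1/1 ok
(2,5)2 1/2 unhappy
(2,6)1 1/3 unhappy
(3,1)2 0/1 unhappy
(3,2)1 0/2 unhappy
(3,3)2 1/2 unhappy
(3,5)2 2/2 ok
(3,6)2 1/2 unhappy
Unsatisfied: (0,2), (0,4), (0,6), (1,2), (1,4), (1,6), (2,5), (2,6), (3,1), (3,2), (3,3), (3,6) — 12 in total.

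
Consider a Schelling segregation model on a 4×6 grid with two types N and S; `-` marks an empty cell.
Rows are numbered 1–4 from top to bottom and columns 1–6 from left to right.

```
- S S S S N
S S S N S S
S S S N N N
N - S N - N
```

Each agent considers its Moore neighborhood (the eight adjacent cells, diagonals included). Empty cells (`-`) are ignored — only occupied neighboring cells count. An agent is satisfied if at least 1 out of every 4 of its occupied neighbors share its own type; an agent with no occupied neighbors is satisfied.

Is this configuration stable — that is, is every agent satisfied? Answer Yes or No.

(1,2)S 4/4 ✓
(1,3)S 4/5 ✓
(1,4)S 4/5 ✓
(1,5)S 3/5 ✓
(1,6)N 0/3 ✗
(2,1)S 4/4 ✓
(2,2)S 7/7 ✓
(2,3)S 6/8 ✓
(2,4)N 2/8 ✓
(2,5)S 3/8 ✓
(2,6)S 2/5 ✓
(3,1)S 3/4 ✓
(3,2)S 6/7 ✓
(3,3)S 4/7 ✓
(3,4)N 3/7 ✓
(3,5)N 5/7 ✓
(3,6)N 2/4 ✓
(4,1)N 0/2 ✗
(4,3)S 2/4 ✓
(4,4)N 2/4 ✓
(4,6)N 2/2 ✓
For instance (1,6) has only 0/3 same-type neighbors, below 1/4.

No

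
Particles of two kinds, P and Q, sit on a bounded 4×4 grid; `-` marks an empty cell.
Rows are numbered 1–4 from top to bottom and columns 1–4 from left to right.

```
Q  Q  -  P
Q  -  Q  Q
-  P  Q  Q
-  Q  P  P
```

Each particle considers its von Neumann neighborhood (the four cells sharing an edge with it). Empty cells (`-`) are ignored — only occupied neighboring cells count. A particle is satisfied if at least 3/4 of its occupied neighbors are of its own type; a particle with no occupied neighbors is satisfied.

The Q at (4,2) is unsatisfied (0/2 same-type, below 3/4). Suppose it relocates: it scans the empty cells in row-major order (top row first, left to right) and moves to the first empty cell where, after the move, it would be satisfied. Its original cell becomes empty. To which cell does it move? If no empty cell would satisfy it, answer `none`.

Vacating (4,2). Empty cells in order:
  (1,3): 2/3 same-type → still unsatisfied.
  (2,2): 3/4 same-type → satisfied — stop here.

(2,2)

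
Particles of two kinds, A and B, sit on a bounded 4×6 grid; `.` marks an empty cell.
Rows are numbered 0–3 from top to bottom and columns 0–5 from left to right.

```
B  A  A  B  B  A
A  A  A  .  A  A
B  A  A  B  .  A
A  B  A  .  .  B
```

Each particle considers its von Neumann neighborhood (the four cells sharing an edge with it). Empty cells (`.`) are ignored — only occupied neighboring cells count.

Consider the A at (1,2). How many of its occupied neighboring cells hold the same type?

3

Occupied neighbors of (1,2): (0,2)=A, (2,2)=A, (1,1)=A.
Same type (A): 3 of 3.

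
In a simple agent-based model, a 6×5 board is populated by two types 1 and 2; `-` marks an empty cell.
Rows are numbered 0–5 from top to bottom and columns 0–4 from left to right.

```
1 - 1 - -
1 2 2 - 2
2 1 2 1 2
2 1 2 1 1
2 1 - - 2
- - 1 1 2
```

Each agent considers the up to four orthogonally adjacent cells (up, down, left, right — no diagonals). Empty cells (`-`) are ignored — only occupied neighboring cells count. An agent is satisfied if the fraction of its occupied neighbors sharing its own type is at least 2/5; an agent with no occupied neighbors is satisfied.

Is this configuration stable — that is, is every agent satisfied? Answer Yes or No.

(0,0)1 1/1 ok
(0,2)1 0/1 unhappy
(1,0)1 1/3 unhappy
(1,1)2 1/3 unhappy
(1,2)2 2/3 ok
(1,4)2 1/1 ok
(2,0)2 1/3 unhappy
(2,1)1 1/4 unhappy
(2,2)2 2/4 ok
(2,3)1 1/3 unhappy
(2,4)2 1/3 unhappy
(3,0)2 2/3 ok
(3,1)1 2/4 ok
(3,2)2 1/3 unhappy
(3,3)1 2/3 ok
(3,4)1 1/3 unhappy
(4,0)2 1/2 ok
(4,1)1 1/2 ok
(4,4)2 1/2 ok
(5,2)1 1/1 ok
(5,3)1 1/2 ok
(5,4)2 1/2 ok
For instance (0,2) has only 0/1 same-type neighbors, below 2/5.

No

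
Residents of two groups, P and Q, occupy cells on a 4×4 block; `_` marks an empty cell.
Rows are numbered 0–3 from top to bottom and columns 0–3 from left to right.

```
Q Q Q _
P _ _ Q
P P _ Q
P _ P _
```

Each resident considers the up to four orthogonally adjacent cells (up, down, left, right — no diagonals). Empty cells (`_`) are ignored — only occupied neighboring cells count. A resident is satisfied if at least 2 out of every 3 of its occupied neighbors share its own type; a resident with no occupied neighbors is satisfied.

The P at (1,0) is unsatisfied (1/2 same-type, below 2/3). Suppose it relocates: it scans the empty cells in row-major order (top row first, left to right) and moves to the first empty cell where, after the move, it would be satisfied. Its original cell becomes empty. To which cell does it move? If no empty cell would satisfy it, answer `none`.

(2,2)

Vacating (1,0). Empty cells in order:
  (0,3): 0/2 same-type → still unsatisfied.
  (1,1): 1/2 same-type → still unsatisfied.
  (1,2): 0/2 same-type → still unsatisfied.
  (2,2): 2/3 same-type → satisfied — stop here.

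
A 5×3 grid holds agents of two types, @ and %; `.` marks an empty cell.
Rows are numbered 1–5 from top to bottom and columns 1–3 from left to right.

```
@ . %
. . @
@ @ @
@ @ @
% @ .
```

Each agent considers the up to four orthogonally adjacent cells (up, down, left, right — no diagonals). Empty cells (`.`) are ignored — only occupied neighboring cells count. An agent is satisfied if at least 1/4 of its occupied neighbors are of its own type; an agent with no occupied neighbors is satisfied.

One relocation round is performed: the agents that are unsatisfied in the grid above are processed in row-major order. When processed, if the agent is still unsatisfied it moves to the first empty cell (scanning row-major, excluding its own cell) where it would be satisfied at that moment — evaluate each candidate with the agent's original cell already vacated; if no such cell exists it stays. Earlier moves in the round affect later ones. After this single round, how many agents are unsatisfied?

Initially unsatisfied (in order): (1,3), (5,1).
  (1,3): no empty cell satisfies it; stays.
  (5,1) → (1,2).
Resulting grid:
@ % %
. . @
@ @ @
@ @ @
. @ .
Unsatisfied now: (1,1).

1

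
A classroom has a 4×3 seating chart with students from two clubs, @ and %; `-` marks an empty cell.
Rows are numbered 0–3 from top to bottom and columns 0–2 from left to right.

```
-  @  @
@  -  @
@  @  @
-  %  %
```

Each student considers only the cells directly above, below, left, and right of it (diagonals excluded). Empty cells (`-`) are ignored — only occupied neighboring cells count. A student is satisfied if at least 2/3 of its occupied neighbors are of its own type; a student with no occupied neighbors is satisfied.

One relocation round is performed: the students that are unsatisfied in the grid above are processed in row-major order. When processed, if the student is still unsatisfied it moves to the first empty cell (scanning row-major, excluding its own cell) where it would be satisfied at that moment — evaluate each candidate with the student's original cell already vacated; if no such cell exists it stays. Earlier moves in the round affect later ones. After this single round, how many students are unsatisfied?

2

Initially unsatisfied (in order): (3,1), (3,2).
  (3,1): no empty cell satisfies it; stays.
  (3,2): no empty cell satisfies it; stays.
Resulting grid:
- @ @
@ - @
@ @ @
- % %
Unsatisfied now: (3,1), (3,2).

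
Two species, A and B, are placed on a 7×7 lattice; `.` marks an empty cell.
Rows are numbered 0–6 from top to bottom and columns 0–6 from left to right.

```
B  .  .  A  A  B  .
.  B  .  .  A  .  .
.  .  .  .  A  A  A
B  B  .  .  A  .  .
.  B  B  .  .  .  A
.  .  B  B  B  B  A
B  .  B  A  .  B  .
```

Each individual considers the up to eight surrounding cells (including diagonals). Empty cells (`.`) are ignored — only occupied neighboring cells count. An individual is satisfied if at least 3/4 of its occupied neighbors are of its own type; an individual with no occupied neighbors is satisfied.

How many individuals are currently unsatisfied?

(0,0)B 1/1 ✓
(0,3)A 2/2 ✓
(0,4)A 2/3 ✗
(0,5)B 0/2 ✗
(1,1)B 1/1 ✓
(1,4)A 4/5 ✓
(2,4)A 3/3 ✓
(2,5)A 4/4 ✓
(2,6)A 1/1 ✓
(3,0)B 2/2 ✓
(3,1)B 3/3 ✓
(3,4)A 2/2 ✓
(4,1)B 4/4 ✓
(4,2)B 4/4 ✓
(4,6)A 1/2 ✗
(5,2)B 4/5 ✓
(5,3)B 4/5 ✓
(5,4)B 3/4 ✓
(5,5)B 2/4 ✗
(5,6)A 1/3 ✗
(6,0)B 0/0 ✓
(6,2)B 2/3 ✗
(6,3)A 0/4 ✗
(6,5)B 2/3 ✗
Unsatisfied: (0,4), (0,5), (4,6), (5,5), (5,6), (6,2), (6,3), (6,5) — 8 in total.

8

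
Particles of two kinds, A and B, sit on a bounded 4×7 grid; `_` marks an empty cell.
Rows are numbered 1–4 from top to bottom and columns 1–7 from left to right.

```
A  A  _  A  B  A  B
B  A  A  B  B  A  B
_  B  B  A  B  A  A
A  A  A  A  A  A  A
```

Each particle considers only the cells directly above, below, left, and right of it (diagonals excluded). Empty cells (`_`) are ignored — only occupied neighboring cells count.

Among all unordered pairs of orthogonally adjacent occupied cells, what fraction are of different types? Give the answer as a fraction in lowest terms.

Scan each occupied cell's neighbors to the right and below so each pair is counted once.
From row 1: 5 unlike of 10 pairs (running 5/10).
From row 2: 8 unlike of 12 pairs (running 13/22).
From row 3: 6 unlike of 11 pairs (running 19/33).
From row 4: 0 unlike of 6 pairs (running 19/39).
Total adjacent occupied pairs: 39; unlike-type pairs: 19.
19/39 is already in lowest terms.

19/39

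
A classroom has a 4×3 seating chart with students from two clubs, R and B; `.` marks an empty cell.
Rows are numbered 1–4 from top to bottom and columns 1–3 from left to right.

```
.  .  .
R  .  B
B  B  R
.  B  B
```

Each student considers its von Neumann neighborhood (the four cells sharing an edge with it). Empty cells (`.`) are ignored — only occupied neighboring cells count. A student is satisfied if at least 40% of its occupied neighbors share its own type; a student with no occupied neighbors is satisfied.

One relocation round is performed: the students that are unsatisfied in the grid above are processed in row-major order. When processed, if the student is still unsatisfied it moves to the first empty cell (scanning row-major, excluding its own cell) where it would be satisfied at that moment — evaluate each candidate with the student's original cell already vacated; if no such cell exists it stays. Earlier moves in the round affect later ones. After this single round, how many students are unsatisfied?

Initially unsatisfied (in order): (2,1), (2,3), (3,3).
  (2,1) → (1,1).
  (2,3) → (1,3).
  (3,3) → (1,2).
Resulting grid:
R R B
. . .
B B .
. B B
Unsatisfied now: (1,3).

1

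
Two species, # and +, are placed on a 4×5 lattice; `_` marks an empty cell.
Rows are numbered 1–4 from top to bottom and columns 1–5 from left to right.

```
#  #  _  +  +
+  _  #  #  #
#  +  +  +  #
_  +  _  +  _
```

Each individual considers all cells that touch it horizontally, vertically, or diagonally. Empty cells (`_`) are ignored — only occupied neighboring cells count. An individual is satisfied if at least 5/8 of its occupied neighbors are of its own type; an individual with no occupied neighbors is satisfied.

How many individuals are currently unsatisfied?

11

Row 1: (1,1)# 1/2 not · (1,2)# 2/3 satisfied · (1,4)+ 1/4 not · (1,5)+ 1/3 not
Row 2: (2,1)+ 1/4 not · (2,3)# 2/6 not · (2,4)# 3/7 not · (2,5)# 2/5 not
Row 3: (3,1)# 0/3 not · (3,2)+ 3/5 not · (3,3)+ 4/6 satisfied · (3,4)+ 2/6 not · (3,5)# 2/4 not
Row 4: (4,2)+ 2/3 satisfied · (4,4)+ 2/3 satisfied
Unsatisfied: (1,1), (1,4), (1,5), (2,1), (2,3), (2,4), (2,5), (3,1), (3,2), (3,4), (3,5) — 11 in total.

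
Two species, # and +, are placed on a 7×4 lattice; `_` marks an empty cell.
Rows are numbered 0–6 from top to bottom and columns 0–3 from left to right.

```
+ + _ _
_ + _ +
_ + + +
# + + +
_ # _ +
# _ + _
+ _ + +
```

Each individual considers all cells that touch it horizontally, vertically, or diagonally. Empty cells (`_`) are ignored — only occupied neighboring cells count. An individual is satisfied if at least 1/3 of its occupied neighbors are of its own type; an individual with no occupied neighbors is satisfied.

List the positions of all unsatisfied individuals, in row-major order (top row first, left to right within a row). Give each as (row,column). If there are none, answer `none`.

(6,0)

Row 0: (0,0)+ 2/2 ok · (0,1)+ 2/2 ok
Row 1: (1,1)+ 4/4 ok · (1,3)+ 2/2 ok
Row 2: (2,1)+ 4/5 ok · (2,2)+ 7/7 ok · (2,3)+ 4/4 ok
Row 3: (3,0)# 1/3 ok · (3,1)+ 3/5 ok · (3,2)+ 6/7 ok · (3,3)+ 4/4 ok
Row 4: (4,1)# 2/5 ok · (4,3)+ 3/3 ok
Row 5: (5,0)# 1/2 ok · (5,2)+ 3/4 ok
Row 6: (6,0)+ 0/1 unhappy · (6,2)+ 2/2 ok · (6,3)+ 2/2 ok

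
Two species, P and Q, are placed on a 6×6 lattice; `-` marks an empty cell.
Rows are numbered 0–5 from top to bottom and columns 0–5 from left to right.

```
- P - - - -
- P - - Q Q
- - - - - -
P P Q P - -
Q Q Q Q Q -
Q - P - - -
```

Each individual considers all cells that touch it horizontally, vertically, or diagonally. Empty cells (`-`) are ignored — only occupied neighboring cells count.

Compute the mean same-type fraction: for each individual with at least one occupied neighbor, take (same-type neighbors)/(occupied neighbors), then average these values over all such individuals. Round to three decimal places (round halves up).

(0,1)P 1/1
(1,1)P 1/1
(1,4)Q 1/1
(1,5)Q 1/1
(3,0)P 1/3
(3,1)P 1/5
(3,2)Q 3/5
(3,3)P 0/4
(4,0)Q 2/4
(4,1)Q 4/7
(4,2)Q 3/6
(4,3)Q 3/5
(4,4)Q 1/2
(5,0)Q 2/2
(5,2)P 0/3
Sum over 15 individuals: 1/1 + 1/1 + 1/1 + 1/1 + 1/3 + 1/5 + 3/5 + 0/4 + 2/4 + 4/7 + 3/6 + 3/5 + 1/2 + 2/2 + 0/3 = 1849/210; mean = 1849/210 ÷ 15 = 1849/3150 = 0.586984… → 0.587.

0.587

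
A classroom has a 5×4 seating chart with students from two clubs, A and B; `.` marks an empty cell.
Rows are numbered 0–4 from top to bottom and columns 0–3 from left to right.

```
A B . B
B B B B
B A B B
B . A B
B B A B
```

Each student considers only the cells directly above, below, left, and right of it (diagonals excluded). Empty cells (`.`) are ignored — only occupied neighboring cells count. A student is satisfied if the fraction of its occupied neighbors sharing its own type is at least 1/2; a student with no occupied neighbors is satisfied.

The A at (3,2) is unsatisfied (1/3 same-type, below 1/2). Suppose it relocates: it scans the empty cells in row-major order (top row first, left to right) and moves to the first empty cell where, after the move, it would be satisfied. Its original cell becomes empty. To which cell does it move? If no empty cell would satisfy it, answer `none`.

Vacating (3,2). Empty cells in order:
  (0,2): 0/3 same-type → still unsatisfied.
  (3,1): 1/3 same-type → still unsatisfied.

none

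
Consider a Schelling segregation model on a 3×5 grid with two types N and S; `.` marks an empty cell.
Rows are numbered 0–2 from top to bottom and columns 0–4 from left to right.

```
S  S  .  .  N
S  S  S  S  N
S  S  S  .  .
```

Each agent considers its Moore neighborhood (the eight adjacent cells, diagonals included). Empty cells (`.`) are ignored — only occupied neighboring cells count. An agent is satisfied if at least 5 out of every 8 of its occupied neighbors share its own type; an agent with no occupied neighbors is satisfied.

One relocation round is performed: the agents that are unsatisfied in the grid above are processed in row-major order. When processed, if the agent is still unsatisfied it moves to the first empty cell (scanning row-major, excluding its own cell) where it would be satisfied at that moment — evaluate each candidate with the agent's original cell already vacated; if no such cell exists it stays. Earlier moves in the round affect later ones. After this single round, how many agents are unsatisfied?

Initially unsatisfied (in order): (0,4), (1,3), (1,4).
  (0,4): no empty cell satisfies it; stays.
  (1,3) → (0,2).
  (1,4): now satisfied by earlier moves; stays.
Resulting grid:
S S S . N
S S S . N
S S S . .
All satisfied now.

0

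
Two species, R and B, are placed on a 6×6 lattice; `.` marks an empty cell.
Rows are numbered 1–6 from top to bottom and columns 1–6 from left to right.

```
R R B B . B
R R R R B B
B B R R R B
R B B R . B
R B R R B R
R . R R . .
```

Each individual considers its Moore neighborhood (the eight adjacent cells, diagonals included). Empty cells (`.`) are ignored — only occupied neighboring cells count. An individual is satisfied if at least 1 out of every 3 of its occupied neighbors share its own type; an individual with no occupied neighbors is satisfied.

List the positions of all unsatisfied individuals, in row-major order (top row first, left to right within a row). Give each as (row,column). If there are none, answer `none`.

(1,3), (4,1), (5,2), (5,5), (5,6)

(1,1)R 3/3 ✓
(1,2)R 4/5 ✓
(1,3)B 1/5 ✗
(1,4)B 2/4 ✓
(1,6)B 2/2 ✓
(2,1)R 3/5 ✓
(2,2)R 5/8 ✓
(2,3)R 5/8 ✓
(2,4)R 4/7 ✓
(2,5)B 4/7 ✓
(2,6)B 3/4 ✓
(3,1)B 2/5 ✓
(3,2)B 3/8 ✓
(3,3)R 5/8 ✓
(3,4)R 5/7 ✓
(3,5)R 3/7 ✓
(3,6)B 3/4 ✓
(4,1)R 1/5 ✗
(4,2)B 4/8 ✓
(4,3)B 3/8 ✓
(4,4)R 5/7 ✓
(4,6)B 2/4 ✓
(5,1)R 2/4 ✓
(5,2)B 2/7 ✗
(5,3)R 4/7 ✓
(5,4)R 4/6 ✓
(5,5)B 1/5 ✗
(5,6)R 0/2 ✗
(6,1)R 1/2 ✓
(6,3)R 3/4 ✓
(6,4)R 3/4 ✓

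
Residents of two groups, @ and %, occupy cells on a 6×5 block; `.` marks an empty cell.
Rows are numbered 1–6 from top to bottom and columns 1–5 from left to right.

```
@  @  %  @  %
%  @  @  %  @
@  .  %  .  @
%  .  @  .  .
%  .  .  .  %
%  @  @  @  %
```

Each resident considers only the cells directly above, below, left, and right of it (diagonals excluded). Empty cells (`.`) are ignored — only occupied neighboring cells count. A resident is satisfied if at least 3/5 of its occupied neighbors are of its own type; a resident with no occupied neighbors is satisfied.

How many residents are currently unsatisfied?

(1,1)@ 1/2 not
(1,2)@ 2/3 satisfied
(1,3)% 0/3 not
(1,4)@ 0/3 not
(1,5)% 0/2 not
(2,1)% 0/3 not
(2,2)@ 2/3 satisfied
(2,3)@ 1/4 not
(2,4)% 0/3 not
(2,5)@ 1/3 not
(3,1)@ 0/2 not
(3,3)% 0/2 not
(3,5)@ 1/1 satisfied
(4,1)% 1/2 not
(4,3)@ 0/1 not
(5,1)% 2/2 satisfied
(5,5)% 1/1 satisfied
(6,1)% 1/2 not
(6,2)@ 1/2 not
(6,3)@ 2/2 satisfied
(6,4)@ 1/2 not
(6,5)% 1/2 not
Unsatisfied: (1,1), (1,3), (1,4), (1,5), (2,1), (2,3), (2,4), (2,5), (3,1), (3,3), (4,1), (4,3), (6,1), (6,2), (6,4), (6,5) — 16 in total.

16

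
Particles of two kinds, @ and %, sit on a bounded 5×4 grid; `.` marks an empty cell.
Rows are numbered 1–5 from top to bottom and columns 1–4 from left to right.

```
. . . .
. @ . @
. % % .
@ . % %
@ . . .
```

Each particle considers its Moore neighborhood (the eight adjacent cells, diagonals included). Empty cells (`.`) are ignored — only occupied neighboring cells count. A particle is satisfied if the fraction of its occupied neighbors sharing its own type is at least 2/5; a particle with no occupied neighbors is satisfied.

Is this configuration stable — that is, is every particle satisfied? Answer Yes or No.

No

Row 2: (2,2)@ 0/2 unhappy · (2,4)@ 0/1 unhappy
Row 3: (3,2)% 2/4 ok · (3,3)% 3/5 ok
Row 4: (4,1)@ 1/2 ok · (4,3)% 3/3 ok · (4,4)% 2/2 ok
Row 5: (5,1)@ 1/1 ok
For instance (2,2) has only 0/2 same-type neighbors, below 2/5.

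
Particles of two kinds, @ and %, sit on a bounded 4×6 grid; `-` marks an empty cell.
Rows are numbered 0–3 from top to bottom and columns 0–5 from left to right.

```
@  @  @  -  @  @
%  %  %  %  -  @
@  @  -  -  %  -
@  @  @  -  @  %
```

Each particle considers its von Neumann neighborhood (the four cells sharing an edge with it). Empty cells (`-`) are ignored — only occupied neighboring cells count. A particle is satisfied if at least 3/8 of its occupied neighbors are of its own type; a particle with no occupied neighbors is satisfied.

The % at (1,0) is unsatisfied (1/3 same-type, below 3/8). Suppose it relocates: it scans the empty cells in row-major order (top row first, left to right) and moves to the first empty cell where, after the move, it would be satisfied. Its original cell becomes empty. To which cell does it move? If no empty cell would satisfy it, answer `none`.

Vacating (1,0). Empty cells in order:
  (0,3): 1/3 same-type → still unsatisfied.
  (1,4): 2/4 same-type → satisfied — stop here.

(1,4)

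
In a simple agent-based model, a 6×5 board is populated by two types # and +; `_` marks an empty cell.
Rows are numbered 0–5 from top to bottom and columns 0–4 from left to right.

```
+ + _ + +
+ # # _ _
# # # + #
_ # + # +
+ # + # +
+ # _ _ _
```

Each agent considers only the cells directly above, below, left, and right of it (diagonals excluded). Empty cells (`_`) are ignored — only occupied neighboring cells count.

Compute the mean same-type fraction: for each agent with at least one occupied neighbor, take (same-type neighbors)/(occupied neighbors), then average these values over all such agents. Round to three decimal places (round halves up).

0.522

Row 0: (0,0)+ 2/2 · (0,1)+ 1/2 · (0,3)+ 1/1 · (0,4)+ 1/1
Row 1: (1,0)+ 1/3 · (1,1)# 2/4 · (1,2)# 2/2
Row 2: (2,0)# 1/2 · (2,1)# 4/4 · (2,2)# 2/4 · (2,3)+ 0/3 · (2,4)# 0/2
Row 3: (3,1)# 2/3 · (3,2)+ 1/4 · (3,3)# 1/4 · (3,4)+ 1/3
Row 4: (4,0)+ 1/2 · (4,1)# 2/4 · (4,2)+ 1/3 · (4,3)# 1/3 · (4,4)+ 1/2
Row 5: (5,0)+ 1/2 · (5,1)# 1/2
Sum over 23 agents: 2/2 + 1/2 + 1/1 + 1/1 + 1/3 + 2/4 + 2/2 + 1/2 + 4/4 + 2/4 + 0/3 + 0/2 + 2/3 + 1/4 + 1/4 + 1/3 + 1/2 + 2/4 + 1/3 + 1/3 + 1/2 + 1/2 + 1/2 = 12; mean = 12 ÷ 23 = 12/23 = 0.521739… → 0.522.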